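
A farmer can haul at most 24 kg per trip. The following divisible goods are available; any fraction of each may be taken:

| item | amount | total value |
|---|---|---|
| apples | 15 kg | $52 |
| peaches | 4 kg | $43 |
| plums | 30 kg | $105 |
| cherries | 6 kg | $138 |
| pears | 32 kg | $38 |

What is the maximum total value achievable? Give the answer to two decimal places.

230.00

Take in order of value per unit:
- cherries (138/6 per unit): all 6 → value 138, running total 138.00
- peaches (43/4 per unit): all 4 → value 43, running total 181.00
- plums (105/30 per unit): 14 of 30 → value 14×105/30 = 49.0000, running total 230.00
Total 230.00.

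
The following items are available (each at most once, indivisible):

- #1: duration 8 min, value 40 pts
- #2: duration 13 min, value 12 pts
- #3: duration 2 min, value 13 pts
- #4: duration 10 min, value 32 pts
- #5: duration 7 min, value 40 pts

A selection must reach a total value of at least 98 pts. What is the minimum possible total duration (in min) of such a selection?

Subsets with value ≥ 98, sorted by total duration:
- #1+#4+#5: duration 25, value 112
- #1+#3+#4+#5: duration 27, value 125
- #1+#2+#3+#5: duration 30, value 105
- #1+#2+#4+#5: duration 38, value 124
Minimum duration: 25 min.

25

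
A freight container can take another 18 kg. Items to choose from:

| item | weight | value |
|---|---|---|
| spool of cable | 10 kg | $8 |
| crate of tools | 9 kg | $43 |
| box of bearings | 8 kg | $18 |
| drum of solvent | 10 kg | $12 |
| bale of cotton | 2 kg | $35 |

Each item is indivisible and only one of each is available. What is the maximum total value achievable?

$78

Check high-value combinations within 18 kg:
- crate of tools+bale of cotton: weight 9+2=11, value 43+35=78
- crate of tools+box of bearings: weight 9+8=17, value 43+18=61
- box of bearings+bale of cotton: weight 8+2=10, value 18+35=53
- drum of solvent+bale of cotton: weight 10+2=12, value 12+35=47
Best: $78.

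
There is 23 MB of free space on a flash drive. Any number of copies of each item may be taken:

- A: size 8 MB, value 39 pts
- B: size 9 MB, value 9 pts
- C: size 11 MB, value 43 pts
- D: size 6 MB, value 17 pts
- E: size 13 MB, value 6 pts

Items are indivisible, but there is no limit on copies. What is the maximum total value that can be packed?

Best value-per-unit is A at 39/8; filling with it alone gives 2×39 = 78.
Optimal mix: 2×A + 1×D → size 22, value 95.

95 pts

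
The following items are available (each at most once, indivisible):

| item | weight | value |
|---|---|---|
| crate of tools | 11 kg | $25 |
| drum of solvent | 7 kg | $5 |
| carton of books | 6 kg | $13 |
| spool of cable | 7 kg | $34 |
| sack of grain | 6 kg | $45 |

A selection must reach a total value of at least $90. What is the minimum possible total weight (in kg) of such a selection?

Subsets with value ≥ 90, sorted by total weight:
- carton of books+spool of cable+sack of grain: weight 19, value 92
- crate of tools+spool of cable+sack of grain: weight 24, value 104
- drum of solvent+carton of books+spool of cable+sack of grain: weight 26, value 97
Minimum weight: 19 kg.

19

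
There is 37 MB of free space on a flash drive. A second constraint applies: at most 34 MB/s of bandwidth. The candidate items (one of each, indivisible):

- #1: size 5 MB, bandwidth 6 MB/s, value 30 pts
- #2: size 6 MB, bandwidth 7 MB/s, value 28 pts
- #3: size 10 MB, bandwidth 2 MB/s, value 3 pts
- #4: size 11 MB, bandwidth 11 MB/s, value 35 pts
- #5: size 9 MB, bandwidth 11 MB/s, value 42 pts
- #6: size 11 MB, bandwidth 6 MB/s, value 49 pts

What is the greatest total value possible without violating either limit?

Feasible sets respecting both limits:
- #1+#4+#5+#6: size 36, bandwidth 34, value 156
- #1+#2+#5+#6: size 31, bandwidth 30, value 149
- #1+#2+#4+#6: size 33, bandwidth 30, value 142
- #4+#5+#6: size 31, bandwidth 28, value 126
Best: 156 pts.

156 pts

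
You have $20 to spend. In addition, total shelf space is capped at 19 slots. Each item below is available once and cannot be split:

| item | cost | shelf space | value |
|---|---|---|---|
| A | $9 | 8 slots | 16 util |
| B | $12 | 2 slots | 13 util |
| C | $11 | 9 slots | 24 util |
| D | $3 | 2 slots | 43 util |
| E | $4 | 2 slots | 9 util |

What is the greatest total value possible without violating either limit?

Feasible sets respecting both limits:
- C+D+E: cost 18, shelf space 13, value 76
- A+D+E: cost 16, shelf space 12, value 68
- C+D: cost 14, shelf space 11, value 67
Best: 76 util.

76 util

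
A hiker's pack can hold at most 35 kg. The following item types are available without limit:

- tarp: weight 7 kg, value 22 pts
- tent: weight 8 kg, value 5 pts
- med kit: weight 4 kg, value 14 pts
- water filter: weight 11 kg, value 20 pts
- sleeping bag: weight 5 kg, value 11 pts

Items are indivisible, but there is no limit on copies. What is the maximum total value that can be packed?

Best value-per-unit is med kit at 14/4; filling with it alone gives 8×14 = 112.
Optimal mix: 1×tarp + 7×med kit → weight 35, value 120.

120 pts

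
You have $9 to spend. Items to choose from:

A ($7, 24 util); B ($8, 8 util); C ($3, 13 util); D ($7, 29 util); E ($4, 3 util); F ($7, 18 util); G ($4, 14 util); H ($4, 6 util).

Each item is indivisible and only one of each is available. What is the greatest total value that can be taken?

29 util

Check high-value combinations within $9:
- D: cost 7, value 29
- C+G: cost 3+4=7, value 13+14=27
- A: cost 7, value 24
- G+H: cost 4+4=8, value 14+6=20
Best: 29 util.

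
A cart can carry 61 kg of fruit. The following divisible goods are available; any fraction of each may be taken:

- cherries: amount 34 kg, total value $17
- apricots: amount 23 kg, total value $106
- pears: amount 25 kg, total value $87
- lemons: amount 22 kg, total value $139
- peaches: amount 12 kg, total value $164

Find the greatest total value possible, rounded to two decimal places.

Take in order of value per unit:
- peaches (164/12 per unit): all 12 → value 164, running total 164.00
- lemons (139/22 per unit): all 22 → value 139, running total 303.00
- apricots (106/23 per unit): all 23 → value 106, running total 409.00
- pears (87/25 per unit): 4 of 25 → value 4×87/25 = 13.9200, running total 422.92
Total 422.92.

422.92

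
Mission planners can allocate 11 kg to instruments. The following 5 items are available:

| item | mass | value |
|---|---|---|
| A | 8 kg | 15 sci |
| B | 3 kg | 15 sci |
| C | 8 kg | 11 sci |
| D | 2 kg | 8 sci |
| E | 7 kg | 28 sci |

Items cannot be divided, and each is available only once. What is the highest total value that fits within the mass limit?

43 sci

Check high-value combinations within 11 kg:
- B+E: mass 3+7=10, value 15+28=43
- D+E: mass 2+7=9, value 8+28=36
- A+B: mass 8+3=11, value 15+15=30
- E: mass 7, value 28
Best: 43 sci.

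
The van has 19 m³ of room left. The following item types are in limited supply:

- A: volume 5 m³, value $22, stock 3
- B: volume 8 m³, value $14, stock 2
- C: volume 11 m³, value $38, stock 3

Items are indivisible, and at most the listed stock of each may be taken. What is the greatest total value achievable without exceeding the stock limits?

$66

Top feasible selections:
- 3×A: volume 15, value 66
- 1×A + 1×C: volume 16, value 60
Best: $66.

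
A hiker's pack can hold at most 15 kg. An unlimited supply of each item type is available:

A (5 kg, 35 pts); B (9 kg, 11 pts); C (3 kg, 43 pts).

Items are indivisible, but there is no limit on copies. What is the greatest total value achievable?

215 pts

Best value-per-unit is C at 43/3, and filling with it alone uses weight 5×3=15. No mix of the others beats 5×43 = 215.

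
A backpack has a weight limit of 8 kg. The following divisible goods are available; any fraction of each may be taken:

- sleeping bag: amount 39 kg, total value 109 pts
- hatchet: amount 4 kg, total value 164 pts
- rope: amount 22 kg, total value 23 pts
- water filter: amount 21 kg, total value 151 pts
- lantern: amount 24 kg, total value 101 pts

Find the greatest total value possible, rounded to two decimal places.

192.76

Take in order of value per unit:
- hatchet (164/4 per unit): all 4 → value 164, running total 164.00
- water filter (151/21 per unit): 4 of 21 → value 4×151/21 = 28.7619, running total 192.76
Total 192.76.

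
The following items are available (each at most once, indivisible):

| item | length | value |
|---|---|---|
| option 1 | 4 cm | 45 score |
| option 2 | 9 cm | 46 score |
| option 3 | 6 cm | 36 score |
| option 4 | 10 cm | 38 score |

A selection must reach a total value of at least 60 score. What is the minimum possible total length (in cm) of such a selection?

Subsets with value ≥ 60, sorted by total length:
- option 1+option 3: length 10, value 81
- option 1+option 2: length 13, value 91
Minimum length: 10 cm.

10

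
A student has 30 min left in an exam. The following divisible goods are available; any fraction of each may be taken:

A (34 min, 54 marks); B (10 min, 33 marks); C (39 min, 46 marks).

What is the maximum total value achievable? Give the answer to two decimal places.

Take in order of value per unit:
- B (33/10 per unit): all 10 → value 33, running total 33.00
- A (54/34 per unit): 20 of 34 → value 20×54/34 = 31.7647, running total 64.76
Total 64.76.

64.76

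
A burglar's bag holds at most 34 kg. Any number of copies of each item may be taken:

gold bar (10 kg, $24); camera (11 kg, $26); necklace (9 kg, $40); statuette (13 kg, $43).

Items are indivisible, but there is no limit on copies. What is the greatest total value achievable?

$123

Best value-per-unit is necklace at 40/9; filling with it alone gives 3×40 = 120.
Optimal mix: 2×necklace + 1×statuette → weight 31, value 123.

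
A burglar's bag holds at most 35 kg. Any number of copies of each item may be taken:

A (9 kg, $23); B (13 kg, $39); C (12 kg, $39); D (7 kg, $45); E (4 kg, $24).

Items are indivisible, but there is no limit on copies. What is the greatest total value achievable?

$225

Best value-per-unit is D at 45/7, and filling with it alone uses weight 5×7=35. No mix of the others beats 5×45 = 225.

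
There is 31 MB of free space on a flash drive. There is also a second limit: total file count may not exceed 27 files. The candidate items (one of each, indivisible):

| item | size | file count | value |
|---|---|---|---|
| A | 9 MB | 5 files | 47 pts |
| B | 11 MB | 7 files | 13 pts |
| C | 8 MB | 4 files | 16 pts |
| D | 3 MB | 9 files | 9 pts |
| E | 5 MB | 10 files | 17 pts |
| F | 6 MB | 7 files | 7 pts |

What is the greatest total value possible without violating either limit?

Feasible sets respecting both limits:
- A+C+E+F: size 28, file count 26, value 87
- A+B+C+D: size 31, file count 25, value 85
- A+C+E: size 22, file count 19, value 80
- A+C+D+F: size 26, file count 25, value 79
Best: 87 pts.

87 pts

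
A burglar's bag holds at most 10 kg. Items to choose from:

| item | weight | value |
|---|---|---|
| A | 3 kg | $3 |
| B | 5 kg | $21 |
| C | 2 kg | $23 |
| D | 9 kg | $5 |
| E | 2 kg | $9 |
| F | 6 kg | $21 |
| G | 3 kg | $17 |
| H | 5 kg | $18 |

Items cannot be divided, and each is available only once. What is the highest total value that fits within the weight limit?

$61

Check high-value combinations within 10 kg:
- B+C+G: weight 5+2+3=10, value 21+23+17=61
- C+G+H: weight 2+3+5=10, value 23+17+18=58
- B+C+E: weight 5+2+2=9, value 21+23+9=53
- C+E+F: weight 2+2+6=10, value 23+9+21=53
- A+C+E+G: weight 3+2+2+3=10, value 3+23+9+17=52
Best: $61.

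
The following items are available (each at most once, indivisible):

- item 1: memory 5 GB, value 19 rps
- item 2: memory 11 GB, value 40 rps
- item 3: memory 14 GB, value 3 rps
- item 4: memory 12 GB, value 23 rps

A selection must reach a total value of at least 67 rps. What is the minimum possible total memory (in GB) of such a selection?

Subsets with value ≥ 67, sorted by total memory:
- item 1+item 2+item 4: memory 28, value 82
- item 1+item 2+item 3+item 4: memory 42, value 85
Minimum memory: 28 GB.

28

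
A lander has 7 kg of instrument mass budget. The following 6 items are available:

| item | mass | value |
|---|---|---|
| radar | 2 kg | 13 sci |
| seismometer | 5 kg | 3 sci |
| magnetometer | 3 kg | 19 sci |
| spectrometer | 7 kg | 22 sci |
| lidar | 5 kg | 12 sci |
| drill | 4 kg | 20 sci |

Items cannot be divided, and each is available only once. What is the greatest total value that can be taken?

39 sci

Check high-value combinations within 7 kg:
- magnetometer+drill: mass 3+4=7, value 19+20=39
- radar+drill: mass 2+4=6, value 13+20=33
- radar+magnetometer: mass 2+3=5, value 13+19=32
- radar+lidar: mass 2+5=7, value 13+12=25
Best: 39 sci.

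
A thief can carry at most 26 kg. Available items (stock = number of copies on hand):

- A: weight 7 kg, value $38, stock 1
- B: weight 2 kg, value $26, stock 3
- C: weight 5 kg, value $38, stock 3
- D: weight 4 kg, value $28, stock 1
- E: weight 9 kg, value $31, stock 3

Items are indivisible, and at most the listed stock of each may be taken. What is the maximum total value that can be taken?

Top feasible selections:
- 3×B + 3×C + 1×D: weight 25, value 220
- 1×A + 2×B + 3×C: weight 26, value 204
Best: $220.

$220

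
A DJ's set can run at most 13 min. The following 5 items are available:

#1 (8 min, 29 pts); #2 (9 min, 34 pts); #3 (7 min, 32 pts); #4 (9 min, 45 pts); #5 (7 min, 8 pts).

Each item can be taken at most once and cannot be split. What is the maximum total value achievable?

This is a 0/1 knapsack; check combinations near the capacity.
- #4: duration 9, value 45
- #2: duration 9, value 34
- #3: duration 7, value 32
- #1: duration 8, value 29
Best: 45 pts.

45 pts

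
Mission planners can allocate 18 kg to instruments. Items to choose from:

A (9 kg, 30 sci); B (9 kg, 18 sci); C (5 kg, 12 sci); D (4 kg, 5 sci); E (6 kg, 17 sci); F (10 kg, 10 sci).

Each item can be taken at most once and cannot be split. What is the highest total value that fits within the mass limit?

Check high-value combinations within 18 kg:
- A+B: mass 9+9=18, value 30+18=48
- A+E: mass 9+6=15, value 30+17=47
- A+C+D: mass 9+5+4=18, value 30+12+5=47
- A+C: mass 9+5=14, value 30+12=42
Best: 48 sci.

48 sci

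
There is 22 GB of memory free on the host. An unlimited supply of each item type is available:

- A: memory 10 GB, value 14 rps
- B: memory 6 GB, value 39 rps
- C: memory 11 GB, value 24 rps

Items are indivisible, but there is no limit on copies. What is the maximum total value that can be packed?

Best value-per-unit is B at 39/6, and filling with it alone uses memory 3×6=18. No mix of the others beats 3×39 = 117.

117 rps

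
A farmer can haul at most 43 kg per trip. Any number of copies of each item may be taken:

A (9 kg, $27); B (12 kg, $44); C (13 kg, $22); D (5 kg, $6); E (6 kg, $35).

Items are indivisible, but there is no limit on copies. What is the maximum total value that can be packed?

$245

Best value-per-unit is E at 35/6, and filling with it alone uses weight 7×6=42. No mix of the others beats 7×35 = 245.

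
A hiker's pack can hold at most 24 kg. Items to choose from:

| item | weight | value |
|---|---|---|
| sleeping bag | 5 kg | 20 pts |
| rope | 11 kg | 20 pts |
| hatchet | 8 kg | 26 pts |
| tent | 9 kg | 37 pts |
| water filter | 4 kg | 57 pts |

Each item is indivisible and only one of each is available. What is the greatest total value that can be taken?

Check high-value combinations within 24 kg:
- hatchet+tent+water filter: weight 8+9+4=21, value 26+37+57=120
- sleeping bag+tent+water filter: weight 5+9+4=18, value 20+37+57=114
- rope+tent+water filter: weight 11+9+4=24, value 20+37+57=114
- sleeping bag+hatchet+water filter: weight 5+8+4=17, value 20+26+57=103
Best: 120 pts.

120 pts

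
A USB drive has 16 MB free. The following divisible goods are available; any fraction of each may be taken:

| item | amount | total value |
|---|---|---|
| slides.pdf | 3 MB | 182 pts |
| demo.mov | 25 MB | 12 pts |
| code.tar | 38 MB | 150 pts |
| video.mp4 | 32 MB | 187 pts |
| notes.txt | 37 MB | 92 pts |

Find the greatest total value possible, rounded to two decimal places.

257.97

Take in order of value per unit:
- slides.pdf (182/3 per unit): all 3 → value 182, running total 182.00
- video.mp4 (187/32 per unit): 13 of 32 → value 13×187/32 = 75.9688, running total 257.97
Total 257.97.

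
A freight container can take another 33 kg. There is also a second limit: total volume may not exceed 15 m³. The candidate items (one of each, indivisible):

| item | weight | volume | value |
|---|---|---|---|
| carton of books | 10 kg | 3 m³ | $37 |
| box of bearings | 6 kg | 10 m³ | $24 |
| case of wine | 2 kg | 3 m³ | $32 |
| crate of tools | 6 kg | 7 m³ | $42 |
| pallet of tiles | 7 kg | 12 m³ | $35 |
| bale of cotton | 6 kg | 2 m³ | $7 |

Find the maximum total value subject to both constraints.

Feasible sets respecting both limits:
- carton of books+case of wine+crate of tools+bale of cotton: weight 24, volume 15, value 118
- carton of books+case of wine+crate of tools: weight 18, volume 13, value 111
- carton of books+crate of tools+bale of cotton: weight 22, volume 12, value 86
- case of wine+crate of tools+bale of cotton: weight 14, volume 12, value 81
Best: $118.

$118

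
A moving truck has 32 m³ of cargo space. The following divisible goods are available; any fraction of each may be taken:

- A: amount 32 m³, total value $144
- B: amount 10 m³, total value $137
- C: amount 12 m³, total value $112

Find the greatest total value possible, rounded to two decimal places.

294.00

Take in order of value per unit:
- B (137/10 per unit): all 10 → value 137, running total 137.00
- C (112/12 per unit): all 12 → value 112, running total 249.00
- A (144/32 per unit): 10 of 32 → value 10×144/32 = 45.0000, running total 294.00
Total 294.00.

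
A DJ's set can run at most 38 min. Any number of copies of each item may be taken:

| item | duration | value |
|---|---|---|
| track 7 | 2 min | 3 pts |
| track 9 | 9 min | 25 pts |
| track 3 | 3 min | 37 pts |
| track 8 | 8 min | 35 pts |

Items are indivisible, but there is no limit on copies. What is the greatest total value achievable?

Best value-per-unit is track 3 at 37/3; filling with it alone gives 12×37 = 444.
Optimal mix: 1×track 7 + 12×track 3 → duration 38, value 447.

447 pts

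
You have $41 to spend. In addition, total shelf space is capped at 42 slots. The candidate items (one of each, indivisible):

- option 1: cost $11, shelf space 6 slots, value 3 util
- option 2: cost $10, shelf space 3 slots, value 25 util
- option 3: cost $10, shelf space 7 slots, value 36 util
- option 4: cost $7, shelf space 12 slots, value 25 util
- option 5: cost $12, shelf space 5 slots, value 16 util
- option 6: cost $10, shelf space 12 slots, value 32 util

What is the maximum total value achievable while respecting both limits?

118 util

Feasible sets respecting both limits:
- option 2+option 3+option 4+option 6: cost 37, shelf space 34, value 118
- option 3+option 4+option 5+option 6: cost 39, shelf space 36, value 109
- option 2+option 3+option 4+option 5: cost 39, shelf space 27, value 102
Best: 118 util.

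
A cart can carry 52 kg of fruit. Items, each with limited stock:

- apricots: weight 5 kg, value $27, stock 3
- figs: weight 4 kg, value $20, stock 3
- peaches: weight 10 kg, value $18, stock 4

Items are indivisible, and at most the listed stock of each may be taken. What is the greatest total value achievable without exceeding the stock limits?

Top feasible selections:
- 3×apricots + 3×figs + 2×peaches: weight 47, value 177
- 2×apricots + 3×figs + 3×peaches: weight 52, value 168
- 3×apricots + 3×figs + 1×peaches: weight 37, value 159
- 3×apricots + 2×figs + 2×peaches: weight 43, value 157
Best: $177.

$177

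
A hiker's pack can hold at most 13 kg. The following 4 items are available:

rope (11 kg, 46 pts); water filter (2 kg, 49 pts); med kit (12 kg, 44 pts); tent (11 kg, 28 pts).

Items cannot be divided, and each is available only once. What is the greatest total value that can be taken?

Check high-value combinations within 13 kg:
- rope+water filter: weight 11+2=13, value 46+49=95
- water filter+tent: weight 2+11=13, value 49+28=77
- water filter: weight 2, value 49
- rope: weight 11, value 46
Best: 95 pts.

95 pts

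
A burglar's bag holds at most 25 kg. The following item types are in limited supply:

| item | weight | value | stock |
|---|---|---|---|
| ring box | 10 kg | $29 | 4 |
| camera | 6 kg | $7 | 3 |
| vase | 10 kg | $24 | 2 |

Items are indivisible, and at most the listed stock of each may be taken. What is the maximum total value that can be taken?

$58

Best selections within weight 25 and stock limits:
- 2×ring box: weight 20, value 58
- 1×ring box + 1×vase: weight 20, value 53
Best: $58.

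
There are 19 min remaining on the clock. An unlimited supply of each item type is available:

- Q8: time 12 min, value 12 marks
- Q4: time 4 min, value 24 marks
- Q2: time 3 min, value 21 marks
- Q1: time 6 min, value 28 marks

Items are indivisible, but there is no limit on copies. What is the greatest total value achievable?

129 marks

Best value-per-unit is Q2 at 21/3; filling with it alone gives 6×21 = 126.
Optimal mix: 1×Q4 + 5×Q2 → time 19, value 129.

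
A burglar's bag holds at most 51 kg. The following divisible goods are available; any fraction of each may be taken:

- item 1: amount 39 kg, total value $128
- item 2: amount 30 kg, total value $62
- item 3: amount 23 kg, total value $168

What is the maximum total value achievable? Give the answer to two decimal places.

259.90

Take in order of value per unit:
- item 3 (168/23 per unit): all 23 → value 168, running total 168.00
- item 1 (128/39 per unit): 28 of 39 → value 28×128/39 = 91.8974, running total 259.90
Total 259.90.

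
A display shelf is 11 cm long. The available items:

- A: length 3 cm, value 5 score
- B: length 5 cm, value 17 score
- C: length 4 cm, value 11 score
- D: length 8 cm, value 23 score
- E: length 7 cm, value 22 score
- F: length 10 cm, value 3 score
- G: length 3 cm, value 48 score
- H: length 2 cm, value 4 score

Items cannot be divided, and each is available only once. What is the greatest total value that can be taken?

71 score

This is a 0/1 knapsack; check combinations near the capacity.
- D+G: length 8+3=11, value 23+48=71
- E+G: length 7+3=10, value 22+48=70
- A+B+G: length 3+5+3=11, value 5+17+48=70
Best: 71 score.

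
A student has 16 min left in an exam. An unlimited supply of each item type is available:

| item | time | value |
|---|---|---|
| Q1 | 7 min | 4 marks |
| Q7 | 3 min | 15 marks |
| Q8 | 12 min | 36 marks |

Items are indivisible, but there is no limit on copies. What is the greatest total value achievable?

Best value-per-unit is Q7 at 15/3, and filling with it alone uses time 5×3=15. No mix of the others beats 5×15 = 75.

75 marks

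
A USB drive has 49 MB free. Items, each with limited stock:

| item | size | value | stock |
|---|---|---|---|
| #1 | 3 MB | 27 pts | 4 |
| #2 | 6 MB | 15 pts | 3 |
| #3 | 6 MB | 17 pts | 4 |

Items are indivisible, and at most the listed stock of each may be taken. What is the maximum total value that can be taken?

206 pts

Top feasible selections:
- 4×#1 + 2×#2 + 4×#3: size 48, value 206
- 4×#1 + 3×#2 + 3×#3: size 48, value 204
- 4×#1 + 1×#2 + 4×#3: size 42, value 191
- 4×#1 + 2×#2 + 3×#3: size 42, value 189
Best: 206 pts.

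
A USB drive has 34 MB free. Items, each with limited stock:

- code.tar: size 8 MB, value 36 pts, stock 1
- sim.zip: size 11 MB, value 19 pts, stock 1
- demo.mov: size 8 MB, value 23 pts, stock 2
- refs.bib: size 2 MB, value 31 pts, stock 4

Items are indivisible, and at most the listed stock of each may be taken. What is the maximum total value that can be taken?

206 pts

Top feasible selections:
- 1×code.tar + 2×demo.mov + 4×refs.bib: size 32, value 206
- 1×code.tar + 1×demo.mov + 4×refs.bib: size 24, value 183
- 1×code.tar + 1×sim.zip + 4×refs.bib: size 27, value 179
Best: 206 pts.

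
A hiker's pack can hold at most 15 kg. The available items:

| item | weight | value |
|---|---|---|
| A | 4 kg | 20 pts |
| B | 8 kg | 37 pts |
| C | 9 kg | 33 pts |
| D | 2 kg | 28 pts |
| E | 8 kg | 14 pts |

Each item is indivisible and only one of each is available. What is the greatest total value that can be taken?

Check high-value combinations within 15 kg:
- A+B+D: weight 4+8+2=14, value 20+37+28=85
- A+C+D: weight 4+9+2=15, value 20+33+28=81
- B+D: weight 8+2=10, value 37+28=65
- A+D+E: weight 4+2+8=14, value 20+28+14=62
Best: 85 pts.

85 pts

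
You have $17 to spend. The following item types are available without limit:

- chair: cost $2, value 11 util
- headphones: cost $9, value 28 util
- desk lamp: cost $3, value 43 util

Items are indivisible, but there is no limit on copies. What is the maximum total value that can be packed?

226 util

Best value-per-unit is desk lamp at 43/3; filling with it alone gives 5×43 = 215.
Optimal mix: 1×chair + 5×desk lamp → cost 17, value 226.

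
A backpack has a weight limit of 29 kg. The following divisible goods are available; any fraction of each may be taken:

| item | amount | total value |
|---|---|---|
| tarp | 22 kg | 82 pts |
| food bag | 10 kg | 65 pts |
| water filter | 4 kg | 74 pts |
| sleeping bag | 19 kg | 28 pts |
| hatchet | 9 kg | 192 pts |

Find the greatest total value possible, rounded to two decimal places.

353.36

Take in order of value per unit:
- hatchet (192/9 per unit): all 9 → value 192, running total 192.00
- water filter (74/4 per unit): all 4 → value 74, running total 266.00
- food bag (65/10 per unit): all 10 → value 65, running total 331.00
- tarp (82/22 per unit): 6 of 22 → value 6×82/22 = 22.3636, running total 353.36
Total 353.36.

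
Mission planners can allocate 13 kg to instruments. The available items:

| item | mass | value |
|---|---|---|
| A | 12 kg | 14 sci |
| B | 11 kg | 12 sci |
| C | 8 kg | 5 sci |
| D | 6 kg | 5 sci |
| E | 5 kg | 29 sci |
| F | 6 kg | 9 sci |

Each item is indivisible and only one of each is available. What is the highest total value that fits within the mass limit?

38 sci

This is a 0/1 knapsack; check combinations near the capacity.
- E+F: mass 5+6=11, value 29+9=38
- D+E: mass 6+5=11, value 5+29=34
- C+E: mass 8+5=13, value 5+29=34
Best: 38 sci.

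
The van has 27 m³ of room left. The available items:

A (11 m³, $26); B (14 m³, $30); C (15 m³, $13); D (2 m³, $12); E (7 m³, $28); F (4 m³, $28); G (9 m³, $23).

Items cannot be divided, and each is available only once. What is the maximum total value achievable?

$98

This is a 0/1 knapsack; check combinations near the capacity.
- B+D+E+F: volume 14+2+7+4=27, value 30+12+28+28=98
- A+D+E+F: volume 11+2+7+4=24, value 26+12+28+28=94
- D+E+F+G: volume 2+7+4+9=22, value 12+28+28+23=91
Best: $98.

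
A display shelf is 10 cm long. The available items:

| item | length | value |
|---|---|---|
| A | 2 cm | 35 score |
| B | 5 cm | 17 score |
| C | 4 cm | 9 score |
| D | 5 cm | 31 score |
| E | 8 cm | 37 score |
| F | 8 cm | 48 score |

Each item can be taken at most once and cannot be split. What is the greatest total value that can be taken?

83 score

Check high-value combinations within 10 cm:
- A+F: length 2+8=10, value 35+48=83
- A+E: length 2+8=10, value 35+37=72
- A+D: length 2+5=7, value 35+31=66
- A+B: length 2+5=7, value 35+17=52
Best: 83 score.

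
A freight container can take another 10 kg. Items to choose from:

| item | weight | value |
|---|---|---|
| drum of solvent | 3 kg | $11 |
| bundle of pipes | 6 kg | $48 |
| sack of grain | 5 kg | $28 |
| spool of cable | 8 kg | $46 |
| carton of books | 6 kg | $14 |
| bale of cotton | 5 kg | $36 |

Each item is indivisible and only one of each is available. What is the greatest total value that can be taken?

Check high-value combinations within 10 kg:
- sack of grain+bale of cotton: weight 5+5=10, value 28+36=64
- drum of solvent+bundle of pipes: weight 3+6=9, value 11+48=59
- bundle of pipes: weight 6, value 48
- drum of solvent+bale of cotton: weight 3+5=8, value 11+36=47
Best: $64.

$64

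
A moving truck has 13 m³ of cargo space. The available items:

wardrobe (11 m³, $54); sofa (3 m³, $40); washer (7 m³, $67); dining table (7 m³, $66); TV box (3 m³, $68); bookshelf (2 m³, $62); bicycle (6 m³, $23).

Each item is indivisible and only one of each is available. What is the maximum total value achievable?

Check high-value combinations within 13 m³:
- washer+TV box+bookshelf: volume 7+3+2=12, value 67+68+62=197
- dining table+TV box+bookshelf: volume 7+3+2=12, value 66+68+62=196
- sofa+washer+TV box: volume 3+7+3=13, value 40+67+68=175
Best: $197.

$197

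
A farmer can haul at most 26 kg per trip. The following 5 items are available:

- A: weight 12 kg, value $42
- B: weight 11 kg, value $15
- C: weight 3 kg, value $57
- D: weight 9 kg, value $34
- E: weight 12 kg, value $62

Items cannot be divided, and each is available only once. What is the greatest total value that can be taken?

$153

Check high-value combinations within 26 kg:
- C+D+E: weight 3+9+12=24, value 57+34+62=153
- B+C+E: weight 11+3+12=26, value 15+57+62=134
- A+C+D: weight 12+3+9=24, value 42+57+34=133
Best: $153.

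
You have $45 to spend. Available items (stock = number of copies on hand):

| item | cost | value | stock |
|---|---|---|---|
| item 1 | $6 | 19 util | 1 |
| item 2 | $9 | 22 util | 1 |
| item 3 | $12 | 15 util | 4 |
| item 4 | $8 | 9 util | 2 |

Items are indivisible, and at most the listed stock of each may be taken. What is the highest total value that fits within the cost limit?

74 util

Top feasible selections:
- 1×item 1 + 1×item 2 + 1×item 3 + 2×item 4: cost 43, value 74
- 1×item 1 + 1×item 2 + 2×item 3: cost 39, value 71
- 1×item 2 + 3×item 3: cost 45, value 67
Best: 74 util.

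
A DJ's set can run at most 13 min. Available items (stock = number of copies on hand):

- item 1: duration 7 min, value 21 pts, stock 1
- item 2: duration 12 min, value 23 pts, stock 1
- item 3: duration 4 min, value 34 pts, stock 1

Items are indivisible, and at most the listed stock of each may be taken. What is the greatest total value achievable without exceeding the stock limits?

Top feasible selections:
- 1×item 1 + 1×item 3: duration 11, value 55
- 1×item 3: duration 4, value 34
- 1×item 2: duration 12, value 23
Best: 55 pts.

55 pts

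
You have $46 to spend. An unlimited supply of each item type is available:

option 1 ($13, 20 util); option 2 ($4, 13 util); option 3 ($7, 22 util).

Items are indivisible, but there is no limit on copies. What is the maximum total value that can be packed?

148 util

Best value-per-unit is option 2 at 13/4; filling with it alone gives 11×13 = 143.
Optimal mix: 8×option 2 + 2×option 3 → cost 46, value 148.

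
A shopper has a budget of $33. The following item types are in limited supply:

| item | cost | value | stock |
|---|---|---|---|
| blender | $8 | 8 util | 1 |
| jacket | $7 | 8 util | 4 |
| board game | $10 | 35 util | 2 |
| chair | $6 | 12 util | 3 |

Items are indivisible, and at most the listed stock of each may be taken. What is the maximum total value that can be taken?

94 util

Best selections within cost 33 and stock limits:
- 2×board game + 2×chair: cost 32, value 94
- 1×jacket + 2×board game + 1×chair: cost 33, value 90
Best: 94 util.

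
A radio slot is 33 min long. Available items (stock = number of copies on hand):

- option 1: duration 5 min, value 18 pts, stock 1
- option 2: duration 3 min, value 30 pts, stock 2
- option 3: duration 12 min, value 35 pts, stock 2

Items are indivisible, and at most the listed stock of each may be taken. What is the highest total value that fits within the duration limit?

130 pts

Best selections within duration 33 and stock limits:
- 2×option 2 + 2×option 3: duration 30, value 130
- 1×option 1 + 1×option 2 + 2×option 3: duration 32, value 118
- 1×option 1 + 2×option 2 + 1×option 3: duration 23, value 113
Best: 130 pts.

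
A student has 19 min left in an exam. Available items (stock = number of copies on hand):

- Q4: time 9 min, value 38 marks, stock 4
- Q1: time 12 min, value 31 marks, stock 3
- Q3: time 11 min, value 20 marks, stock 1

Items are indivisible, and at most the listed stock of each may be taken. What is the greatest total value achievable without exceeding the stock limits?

Best selections within time 19 and stock limits:
- 2×Q4: time 18, value 76
- 1×Q4: time 9, value 38
- 1×Q1: time 12, value 31
Best: 76 marks.

76 marks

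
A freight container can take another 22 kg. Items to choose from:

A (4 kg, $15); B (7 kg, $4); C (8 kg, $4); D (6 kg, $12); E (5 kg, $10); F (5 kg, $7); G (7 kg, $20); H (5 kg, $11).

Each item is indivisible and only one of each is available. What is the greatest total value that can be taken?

Check high-value combinations within 22 kg:
- A+D+G+H: weight 4+6+7+5=22, value 15+12+20+11=58
- A+D+E+G: weight 4+6+5+7=22, value 15+12+10+20=57
- A+E+G+H: weight 4+5+7+5=21, value 15+10+20+11=56
- A+D+F+G: weight 4+6+5+7=22, value 15+12+7+20=54
- A+F+G+H: weight 4+5+7+5=21, value 15+7+20+11=53
Best: $58.

$58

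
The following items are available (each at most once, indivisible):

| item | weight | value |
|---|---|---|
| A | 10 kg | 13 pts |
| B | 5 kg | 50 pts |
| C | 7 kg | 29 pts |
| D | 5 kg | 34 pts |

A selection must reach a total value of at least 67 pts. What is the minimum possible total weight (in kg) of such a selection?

Subsets with value ≥ 67, sorted by total weight:
- B+D: weight 10, value 84
- B+C: weight 12, value 79
- B+C+D: weight 17, value 113
- A+B+D: weight 20, value 97
Minimum weight: 10 kg.

10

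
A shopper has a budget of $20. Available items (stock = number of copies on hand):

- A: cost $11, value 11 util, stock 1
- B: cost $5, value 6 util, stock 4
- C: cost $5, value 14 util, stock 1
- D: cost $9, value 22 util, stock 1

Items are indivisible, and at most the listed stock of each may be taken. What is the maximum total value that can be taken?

Top feasible selections:
- 1×B + 1×C + 1×D: cost 19, value 42
- 1×C + 1×D: cost 14, value 36
- 2×B + 1×D: cost 19, value 34
- 1×A + 1×D: cost 20, value 33
Best: 42 util.

42 util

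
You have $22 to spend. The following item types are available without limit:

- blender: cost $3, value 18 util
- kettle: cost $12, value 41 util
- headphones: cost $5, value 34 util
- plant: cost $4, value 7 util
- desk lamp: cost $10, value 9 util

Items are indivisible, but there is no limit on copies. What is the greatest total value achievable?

Best value-per-unit is headphones at 34/5; filling with it alone gives 4×34 = 136.
Optimal mix: 4×blender + 2×headphones → cost 22, value 140.

140 util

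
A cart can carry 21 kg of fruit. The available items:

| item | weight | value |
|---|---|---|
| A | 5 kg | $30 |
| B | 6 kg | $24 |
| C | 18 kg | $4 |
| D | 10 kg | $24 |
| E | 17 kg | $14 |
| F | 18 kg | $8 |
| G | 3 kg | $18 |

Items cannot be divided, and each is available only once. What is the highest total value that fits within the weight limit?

Check high-value combinations within 21 kg:
- A+B+D: weight 5+6+10=21, value 30+24+24=78
- A+B+G: weight 5+6+3=14, value 30+24+18=72
- A+D+G: weight 5+10+3=18, value 30+24+18=72
Best: $78.

$78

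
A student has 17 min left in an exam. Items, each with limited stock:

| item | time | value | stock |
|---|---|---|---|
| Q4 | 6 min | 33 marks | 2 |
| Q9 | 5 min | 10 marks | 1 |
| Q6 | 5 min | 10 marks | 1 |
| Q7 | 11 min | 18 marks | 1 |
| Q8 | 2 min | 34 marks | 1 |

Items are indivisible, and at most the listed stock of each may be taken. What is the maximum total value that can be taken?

Top feasible selections:
- 2×Q4 + 1×Q8: time 14, value 100
- 1×Q4 + 1×Q6 + 1×Q8: time 13, value 77
- 1×Q4 + 1×Q9 + 1×Q8: time 13, value 77
Best: 100 marks.

100 marks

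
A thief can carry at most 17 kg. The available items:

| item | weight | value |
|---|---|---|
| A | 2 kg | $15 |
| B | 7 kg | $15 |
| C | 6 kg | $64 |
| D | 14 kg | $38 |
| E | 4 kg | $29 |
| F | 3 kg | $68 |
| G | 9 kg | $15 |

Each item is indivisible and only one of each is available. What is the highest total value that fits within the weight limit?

$176

This is a 0/1 knapsack; check combinations near the capacity.
- A+C+E+F: weight 2+6+4+3=15, value 15+64+29+68=176
- C+E+F: weight 6+4+3=13, value 64+29+68=161
- A+C+F: weight 2+6+3=11, value 15+64+68=147
- B+C+F: weight 7+6+3=16, value 15+64+68=147
- C+F: weight 6+3=9, value 64+68=132
Best: $176.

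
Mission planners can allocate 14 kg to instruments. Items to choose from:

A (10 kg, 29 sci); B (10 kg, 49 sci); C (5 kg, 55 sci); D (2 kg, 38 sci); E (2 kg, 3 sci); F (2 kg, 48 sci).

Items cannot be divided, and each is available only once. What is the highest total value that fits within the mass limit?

144 sci

Check high-value combinations within 14 kg:
- C+D+E+F: mass 5+2+2+2=11, value 55+38+3+48=144
- C+D+F: mass 5+2+2=9, value 55+38+48=141
- B+D+F: mass 10+2+2=14, value 49+38+48=135
- A+D+F: mass 10+2+2=14, value 29+38+48=115
Best: 144 sci.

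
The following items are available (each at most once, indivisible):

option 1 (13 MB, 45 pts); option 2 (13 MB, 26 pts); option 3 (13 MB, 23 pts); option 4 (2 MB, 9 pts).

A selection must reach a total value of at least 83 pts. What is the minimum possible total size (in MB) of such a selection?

Subsets with value ≥ 83, sorted by total size:
- option 1+option 2+option 3: size 39, value 94
- option 1+option 2+option 3+option 4: size 41, value 103
Minimum size: 39 MB.

39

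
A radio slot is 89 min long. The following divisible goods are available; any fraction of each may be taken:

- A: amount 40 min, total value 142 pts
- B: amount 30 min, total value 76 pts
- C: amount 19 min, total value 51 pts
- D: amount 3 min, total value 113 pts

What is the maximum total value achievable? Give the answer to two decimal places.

374.40

Take in order of value per unit:
- D (113/3 per unit): all 3 → value 113, running total 113.00
- A (142/40 per unit): all 40 → value 142, running total 255.00
- C (51/19 per unit): all 19 → value 51, running total 306.00
- B (76/30 per unit): 27 of 30 → value 27×76/30 = 68.4000, running total 374.40
Total 374.40.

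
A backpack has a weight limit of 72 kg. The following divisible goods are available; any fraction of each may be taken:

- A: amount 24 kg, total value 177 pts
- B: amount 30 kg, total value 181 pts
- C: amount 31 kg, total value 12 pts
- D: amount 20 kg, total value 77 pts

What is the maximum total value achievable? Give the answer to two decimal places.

Take in order of value per unit:
- A (177/24 per unit): all 24 → value 177, running total 177.00
- B (181/30 per unit): all 30 → value 181, running total 358.00
- D (77/20 per unit): 18 of 20 → value 18×77/20 = 69.3000, running total 427.30
Total 427.30.

427.30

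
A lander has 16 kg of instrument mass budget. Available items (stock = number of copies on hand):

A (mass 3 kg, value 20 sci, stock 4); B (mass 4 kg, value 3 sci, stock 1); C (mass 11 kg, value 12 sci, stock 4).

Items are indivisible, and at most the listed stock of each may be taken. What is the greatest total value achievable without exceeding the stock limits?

Best selections within mass 16 and stock limits:
- 4×A + 1×B: mass 16, value 83
- 4×A: mass 12, value 80
Best: 83 sci.

83 sci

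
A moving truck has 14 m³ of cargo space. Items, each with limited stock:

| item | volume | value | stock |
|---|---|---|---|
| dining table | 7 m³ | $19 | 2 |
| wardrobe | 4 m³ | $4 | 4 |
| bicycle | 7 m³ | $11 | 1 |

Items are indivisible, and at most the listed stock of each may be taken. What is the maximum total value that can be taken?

$38

Top feasible selections:
- 2×dining table: volume 14, value 38
- 1×dining table + 1×bicycle: volume 14, value 30
Best: $38.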